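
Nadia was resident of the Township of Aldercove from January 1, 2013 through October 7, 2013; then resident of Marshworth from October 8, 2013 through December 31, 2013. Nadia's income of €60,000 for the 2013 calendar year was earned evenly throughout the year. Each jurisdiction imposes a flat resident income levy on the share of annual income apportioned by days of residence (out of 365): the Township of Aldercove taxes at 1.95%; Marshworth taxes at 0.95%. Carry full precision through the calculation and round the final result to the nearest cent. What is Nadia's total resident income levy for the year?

€1,030.27

The Township of Aldercove, January 1 – October 7, 2013: 280 days → €60,000 × 1.95% × 280/365 = €897.5342
Marshworth, October 8 – December 31, 2013: 85 days → €60,000 × 0.95% × 85/365 = €132.7397
Total = €1,030.2740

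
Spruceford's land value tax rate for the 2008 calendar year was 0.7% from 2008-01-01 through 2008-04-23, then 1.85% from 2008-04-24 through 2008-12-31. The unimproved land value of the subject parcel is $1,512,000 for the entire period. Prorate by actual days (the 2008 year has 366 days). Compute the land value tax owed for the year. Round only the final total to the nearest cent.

2008-01-01 to 2008-04-23: 114 days at 0.7% → $1,512,000 × 0.7% × 114/366 = $3,296.6557
2008-04-24 to 2008-12-31: 252 days at 1.85% → $1,512,000 × 1.85% × 252/366 = $19,259.4098
Total = $22,556.0656

$22,556.07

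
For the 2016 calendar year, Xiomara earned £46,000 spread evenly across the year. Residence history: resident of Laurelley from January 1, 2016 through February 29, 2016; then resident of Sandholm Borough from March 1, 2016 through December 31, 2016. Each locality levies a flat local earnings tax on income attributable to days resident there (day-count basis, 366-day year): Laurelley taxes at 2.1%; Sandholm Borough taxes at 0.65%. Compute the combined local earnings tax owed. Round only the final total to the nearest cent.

Laurelley, January 1 – February 29, 2016: 60 days → £46,000 × 2.1% × 60/366 = £158.3607
Sandholm Borough, March 1 – December 31, 2016: 306 days → £46,000 × 0.65% × 306/366 = £249.9836
Total = £408.3443

£408.34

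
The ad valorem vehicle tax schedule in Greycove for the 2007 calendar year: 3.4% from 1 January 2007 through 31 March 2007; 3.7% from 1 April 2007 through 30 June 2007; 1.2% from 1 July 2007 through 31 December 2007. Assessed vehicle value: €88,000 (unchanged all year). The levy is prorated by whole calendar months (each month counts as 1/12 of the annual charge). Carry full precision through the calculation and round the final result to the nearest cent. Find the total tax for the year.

1 January – 31 March 2007: 3 months at 3.4% → €88,000 × 3.4% × 3/12 = €748.0000
1 April – 30 June 2007: 3 months at 3.7% → €88,000 × 3.7% × 3/12 = €814.0000
1 July – 31 December 2007: 6 months at 1.2% → €88,000 × 1.2% × 6/12 = €528.0000
Total = €2,090.0000

€2,090.00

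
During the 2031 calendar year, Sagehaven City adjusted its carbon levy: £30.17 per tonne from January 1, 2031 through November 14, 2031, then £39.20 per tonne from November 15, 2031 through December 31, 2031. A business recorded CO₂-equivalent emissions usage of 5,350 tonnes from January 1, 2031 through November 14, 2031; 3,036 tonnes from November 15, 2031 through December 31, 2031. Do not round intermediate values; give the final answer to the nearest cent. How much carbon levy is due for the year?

January 1 – November 14, 2031: 5,350 tonnes at £30.17/tonne → £161409.50
November 15 – December 31, 2031: 3,036 tonnes at £39.20/tonne → £119011.20

£280420.70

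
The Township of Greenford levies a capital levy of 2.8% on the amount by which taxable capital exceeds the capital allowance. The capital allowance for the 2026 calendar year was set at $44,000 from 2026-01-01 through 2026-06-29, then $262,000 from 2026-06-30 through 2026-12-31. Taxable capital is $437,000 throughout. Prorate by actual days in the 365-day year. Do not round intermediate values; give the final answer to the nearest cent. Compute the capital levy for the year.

$7,910.19

2026-01-01 to 2026-06-29: 180 days, exemption $44,000 → ($437,000 − $44,000) × 2.8% × 180/365 = $5,426.6301
2026-06-30 to 2026-12-31: 185 days, exemption $262,000 → ($437,000 − $262,000) × 2.8% × 185/365 = $2,483.5616
Total = $7,910.1918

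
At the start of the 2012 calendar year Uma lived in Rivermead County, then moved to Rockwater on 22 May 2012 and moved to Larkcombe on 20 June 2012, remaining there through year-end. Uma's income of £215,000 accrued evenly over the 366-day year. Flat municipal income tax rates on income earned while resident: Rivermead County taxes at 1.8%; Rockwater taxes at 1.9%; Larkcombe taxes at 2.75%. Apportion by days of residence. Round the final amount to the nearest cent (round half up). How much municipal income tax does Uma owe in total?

Rivermead County, 1 January – 21 May 2012: 142 days → £215,000 × 1.8% × 142/366 = £1,501.4754
Rockwater, 22 May – 19 June 2012: 29 days → £215,000 × 1.9% × 29/366 = £323.6749
Larkcombe, 20 June – 31 December 2012: 195 days → £215,000 × 2.75% × 195/366 = £3,150.1025
Total = £4,975.2527

£4,975.25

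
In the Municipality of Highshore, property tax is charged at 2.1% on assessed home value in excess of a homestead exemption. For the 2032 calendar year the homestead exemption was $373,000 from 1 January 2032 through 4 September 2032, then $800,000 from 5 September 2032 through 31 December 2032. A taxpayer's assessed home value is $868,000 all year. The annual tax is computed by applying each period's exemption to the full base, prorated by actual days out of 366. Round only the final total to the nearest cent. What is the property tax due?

$7,504.00

1 January – 4 September 2032: 248 days, exemption $373,000 → ($868,000 − $373,000) × 2.1% × 248/366 = $7,043.6066
5 September – 31 December 2032: 118 days, exemption $800,000 → ($868,000 − $800,000) × 2.1% × 118/366 = $460.3934
Total = $7,504.0000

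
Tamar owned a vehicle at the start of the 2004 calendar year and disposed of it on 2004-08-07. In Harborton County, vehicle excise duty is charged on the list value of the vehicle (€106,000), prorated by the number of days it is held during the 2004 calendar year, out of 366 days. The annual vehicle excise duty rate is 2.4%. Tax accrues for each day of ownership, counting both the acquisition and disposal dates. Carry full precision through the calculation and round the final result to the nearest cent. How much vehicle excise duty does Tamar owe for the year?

€1,529.18

Days held (2004-01-01 to 2004-08-07): 220 out of 366
Tax = €106,000 × 2.4% × 220/366 = €1,529.1803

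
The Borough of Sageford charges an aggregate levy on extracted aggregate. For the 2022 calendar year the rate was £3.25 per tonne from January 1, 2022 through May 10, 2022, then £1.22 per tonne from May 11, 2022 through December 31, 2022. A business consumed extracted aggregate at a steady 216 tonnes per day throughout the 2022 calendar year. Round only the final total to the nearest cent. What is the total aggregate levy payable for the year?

£153,187.20

January 1 – May 10, 2022: 130 days × 216 tonnes/day = 28,080 tonnes at £3.25/tonne → £91,260.00
May 11 – December 31, 2022: 235 days × 216 tonnes/day = 50,760 tonnes at £1.22/tonne → £61,927.20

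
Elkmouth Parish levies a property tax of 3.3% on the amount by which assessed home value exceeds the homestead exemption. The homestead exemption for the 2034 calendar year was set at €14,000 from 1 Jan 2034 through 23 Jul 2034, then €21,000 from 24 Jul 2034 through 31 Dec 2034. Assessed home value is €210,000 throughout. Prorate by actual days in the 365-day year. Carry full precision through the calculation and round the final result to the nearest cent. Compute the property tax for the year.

1 Jan – 23 Jul 2034: 204 days, exemption €14,000 → (€210,000 − €14,000) × 3.3% × 204/365 = €3,614.9918
24 Jul – 31 Dec 2034: 161 days, exemption €21,000 → (€210,000 − €21,000) × 3.3% × 161/365 = €2,751.1151
Total = €6,366.1068

€6,366.11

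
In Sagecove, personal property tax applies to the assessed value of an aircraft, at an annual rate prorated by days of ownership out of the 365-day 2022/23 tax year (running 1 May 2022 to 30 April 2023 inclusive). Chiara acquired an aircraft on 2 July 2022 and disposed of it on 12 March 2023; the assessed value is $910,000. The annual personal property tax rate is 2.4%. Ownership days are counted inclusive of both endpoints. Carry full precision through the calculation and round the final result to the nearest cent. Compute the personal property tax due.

Days held (2 July 2022 – 12 March 2023): 254 out of 365
Tax = $910,000 × 2.4% × 254/365 = $15,198.2466

$15,198.25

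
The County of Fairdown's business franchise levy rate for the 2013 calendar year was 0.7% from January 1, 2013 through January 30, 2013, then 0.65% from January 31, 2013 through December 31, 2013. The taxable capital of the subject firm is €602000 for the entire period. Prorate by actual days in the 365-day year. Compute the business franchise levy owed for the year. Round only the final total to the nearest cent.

January 1 – January 30, 2013: 30 days at 0.7% → €602000 × 0.7% × 30/365 = €346.3562
January 31 – December 31, 2013: 335 days at 0.65% → €602000 × 0.65% × 335/365 = €3591.3836
Total = €3937.7397

€3937.74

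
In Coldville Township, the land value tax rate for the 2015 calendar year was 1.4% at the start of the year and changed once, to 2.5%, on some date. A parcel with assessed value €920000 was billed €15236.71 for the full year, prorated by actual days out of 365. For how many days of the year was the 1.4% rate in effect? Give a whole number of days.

Let d = days at the first rate; then 365 − d days at the second rate.
€920000 × [1.4%·d + 2.5%·(365−d)] / 365 = €15236.71
Solving gives d = 280, so the new rate took effect on 8 Oct 2015.

280 days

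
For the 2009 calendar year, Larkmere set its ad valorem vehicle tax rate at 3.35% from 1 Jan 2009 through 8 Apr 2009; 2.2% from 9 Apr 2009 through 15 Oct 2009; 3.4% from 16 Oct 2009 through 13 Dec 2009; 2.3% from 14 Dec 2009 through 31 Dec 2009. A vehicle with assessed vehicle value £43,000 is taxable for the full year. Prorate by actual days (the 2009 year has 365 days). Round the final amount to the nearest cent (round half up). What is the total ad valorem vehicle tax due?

£1,164.30

1 Jan – 8 Apr 2009: 98 days at 3.35% → £43,000 × 3.35% × 98/365 = £386.7644
9 Apr – 15 Oct 2009: 190 days at 2.2% → £43,000 × 2.2% × 190/365 = £492.4384
16 Oct – 13 Dec 2009: 59 days at 3.4% → £43,000 × 3.4% × 59/365 = £236.3233
14 Dec – 31 Dec 2009: 18 days at 2.3% → £43,000 × 2.3% × 18/365 = £48.7726
Total = £1,164.2986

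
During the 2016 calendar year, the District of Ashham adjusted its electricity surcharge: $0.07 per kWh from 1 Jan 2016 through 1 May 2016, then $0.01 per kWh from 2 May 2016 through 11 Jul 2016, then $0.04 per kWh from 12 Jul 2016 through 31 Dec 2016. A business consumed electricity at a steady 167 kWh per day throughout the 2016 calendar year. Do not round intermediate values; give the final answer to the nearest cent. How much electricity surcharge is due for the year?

1 Jan – 1 May 2016: 122 days × 167 kWh/day = 20,374 kWh at $0.07/kWh → $1426.18
2 May – 11 Jul 2016: 71 days × 167 kWh/day = 11,857 kWh at $0.01/kWh → $118.57
12 Jul – 31 Dec 2016: 173 days × 167 kWh/day = 28,891 kWh at $0.04/kWh → $1155.64

$2700.39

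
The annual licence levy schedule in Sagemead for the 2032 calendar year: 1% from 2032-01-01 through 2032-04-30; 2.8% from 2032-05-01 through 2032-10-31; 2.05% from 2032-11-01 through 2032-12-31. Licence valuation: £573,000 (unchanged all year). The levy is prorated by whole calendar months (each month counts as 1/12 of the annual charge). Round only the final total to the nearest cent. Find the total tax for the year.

2032-01-01 to 2032-04-30: 4 months at 1% → £573,000 × 1% × 4/12 = £1,910.0000
2032-05-01 to 2032-10-31: 6 months at 2.8% → £573,000 × 2.8% × 6/12 = £8,022.0000
2032-11-01 to 2032-12-31: 2 months at 2.05% → £573,000 × 2.05% × 2/12 = £1,957.7500
Total = £11,889.7500

£11,889.75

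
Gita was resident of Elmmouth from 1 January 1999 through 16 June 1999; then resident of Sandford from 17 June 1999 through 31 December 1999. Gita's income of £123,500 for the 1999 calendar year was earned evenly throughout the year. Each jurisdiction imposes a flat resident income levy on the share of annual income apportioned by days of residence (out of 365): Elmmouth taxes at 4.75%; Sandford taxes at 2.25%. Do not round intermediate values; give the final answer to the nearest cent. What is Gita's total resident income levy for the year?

£4,191.39

Elmmouth, 1 January – 16 June 1999: 167 days → £123,500 × 4.75% × 167/365 = £2,684.0103
Sandford, 17 June – 31 December 1999: 198 days → £123,500 × 2.25% × 198/365 = £1,507.3767
Total = £4,191.3870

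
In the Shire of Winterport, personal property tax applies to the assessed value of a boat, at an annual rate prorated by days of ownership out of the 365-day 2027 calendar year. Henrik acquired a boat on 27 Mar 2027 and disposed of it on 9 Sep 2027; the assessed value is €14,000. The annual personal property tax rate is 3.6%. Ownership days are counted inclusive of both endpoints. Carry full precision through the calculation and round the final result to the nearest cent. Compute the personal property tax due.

€230.60

Days held (27 Mar – 9 Sep 2027): 167 out of 365
Tax = €14,000 × 3.6% × 167/365 = €230.5973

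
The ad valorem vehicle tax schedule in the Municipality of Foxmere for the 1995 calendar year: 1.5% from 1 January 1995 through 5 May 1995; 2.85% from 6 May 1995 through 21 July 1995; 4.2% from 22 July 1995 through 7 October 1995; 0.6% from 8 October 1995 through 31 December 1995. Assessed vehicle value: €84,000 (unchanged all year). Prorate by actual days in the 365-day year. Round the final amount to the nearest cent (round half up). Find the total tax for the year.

1 January – 5 May 1995: 125 days at 1.5% → €84,000 × 1.5% × 125/365 = €431.5068
6 May – 21 July 1995: 77 days at 2.85% → €84,000 × 2.85% × 77/365 = €505.0356
22 July – 7 October 1995: 78 days at 4.2% → €84,000 × 4.2% × 78/365 = €753.9288
8 October – 31 December 1995: 85 days at 0.6% → €84,000 × 0.6% × 85/365 = €117.3699
Total = €1,807.8411

€1,807.84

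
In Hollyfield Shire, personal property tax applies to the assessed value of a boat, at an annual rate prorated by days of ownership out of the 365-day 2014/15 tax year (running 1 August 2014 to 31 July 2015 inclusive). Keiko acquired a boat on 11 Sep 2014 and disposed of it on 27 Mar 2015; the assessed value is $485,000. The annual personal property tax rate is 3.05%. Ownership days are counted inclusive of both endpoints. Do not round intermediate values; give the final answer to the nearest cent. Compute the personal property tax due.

Days held (11 Sep 2014 – 27 Mar 2015): 198 out of 365
Tax = $485,000 × 3.05% × 198/365 = $8,024.4247

$8,024.42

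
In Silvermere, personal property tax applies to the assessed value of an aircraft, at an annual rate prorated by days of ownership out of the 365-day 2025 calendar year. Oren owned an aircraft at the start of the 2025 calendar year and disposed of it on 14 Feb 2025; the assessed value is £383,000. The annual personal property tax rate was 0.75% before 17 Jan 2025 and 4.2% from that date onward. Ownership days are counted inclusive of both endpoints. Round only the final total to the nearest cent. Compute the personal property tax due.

£1,403.98

1 Jan – 16 Jan 2025: 16 days at 0.75% → £383,000 × 0.75% × 16/365 = £125.9178
17 Jan – 14 Feb 2025: 29 days at 4.2% → £383,000 × 4.2% × 29/365 = £1,278.0658
Total = £1,403.9836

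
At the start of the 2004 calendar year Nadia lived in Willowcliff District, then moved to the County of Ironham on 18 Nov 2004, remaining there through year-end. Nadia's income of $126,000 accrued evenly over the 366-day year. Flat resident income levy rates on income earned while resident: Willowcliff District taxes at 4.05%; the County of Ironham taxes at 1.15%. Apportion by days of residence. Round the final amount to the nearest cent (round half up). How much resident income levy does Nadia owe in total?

Willowcliff District, 1 Jan – 17 Nov 2004: 322 days → $126,000 × 4.05% × 322/366 = $4,489.5246
The County of Ironham, 18 Nov – 31 Dec 2004: 44 days → $126,000 × 1.15% × 44/366 = $174.1967
Total = $4,663.7213

$4,663.72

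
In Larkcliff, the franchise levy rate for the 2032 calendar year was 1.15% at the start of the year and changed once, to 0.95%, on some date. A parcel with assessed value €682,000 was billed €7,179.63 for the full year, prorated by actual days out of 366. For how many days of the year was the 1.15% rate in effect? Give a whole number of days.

Let d = days at the first rate; then 366 − d days at the second rate.
€682,000 × [1.15%·d + 0.95%·(366−d)] / 366 = €7,179.63
Solving gives d = 188, so the new rate took effect on 7 Jul 2032.

188 days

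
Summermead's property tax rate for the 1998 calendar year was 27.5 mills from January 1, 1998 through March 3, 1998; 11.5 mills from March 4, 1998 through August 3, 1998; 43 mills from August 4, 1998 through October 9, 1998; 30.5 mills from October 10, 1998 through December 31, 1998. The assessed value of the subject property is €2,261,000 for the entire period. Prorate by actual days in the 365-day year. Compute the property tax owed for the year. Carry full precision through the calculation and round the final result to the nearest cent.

January 1 – March 3, 1998: 62 days at 27.5 mills → €2,261,000 × 2.75% × 62/365 = €10,561.6575
March 4 – August 3, 1998: 153 days at 11.5 mills → €2,261,000 × 1.15% × 153/365 = €10,899.2589
August 4 – October 9, 1998: 67 days at 43 mills → €2,261,000 × 4.3% × 67/365 = €17,846.4137
October 10 – December 31, 1998: 83 days at 30.5 mills → €2,261,000 × 3.05% × 83/365 = €15,681.4288
Total = €54,988.7589

€54,988.76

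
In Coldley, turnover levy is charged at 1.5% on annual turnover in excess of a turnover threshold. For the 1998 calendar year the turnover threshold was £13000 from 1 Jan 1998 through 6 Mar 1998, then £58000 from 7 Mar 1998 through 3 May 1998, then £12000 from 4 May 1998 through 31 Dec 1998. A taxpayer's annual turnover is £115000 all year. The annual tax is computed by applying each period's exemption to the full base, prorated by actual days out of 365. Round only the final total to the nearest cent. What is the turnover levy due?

£1432.68

1 Jan – 6 Mar 1998: 65 days, exemption £13000 → (£115000 − £13000) × 1.5% × 65/365 = £272.4658
7 Mar – 3 May 1998: 58 days, exemption £58000 → (£115000 − £58000) × 1.5% × 58/365 = £135.8630
4 May – 31 Dec 1998: 242 days, exemption £12000 → (£115000 − £12000) × 1.5% × 242/365 = £1024.3562
Total = £1432.6849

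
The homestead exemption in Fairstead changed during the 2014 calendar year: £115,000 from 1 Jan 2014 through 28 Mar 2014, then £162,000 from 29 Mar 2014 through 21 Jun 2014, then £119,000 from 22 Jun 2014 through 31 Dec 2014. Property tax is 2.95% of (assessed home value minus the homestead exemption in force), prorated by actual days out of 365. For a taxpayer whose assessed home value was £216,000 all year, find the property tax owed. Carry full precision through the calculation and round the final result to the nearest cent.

£2,594.22

1 Jan – 28 Mar 2014: 87 days, exemption £115,000 → (£216,000 − £115,000) × 2.95% × 87/365 = £710.1822
29 Mar – 21 Jun 2014: 85 days, exemption £162,000 → (£216,000 − £162,000) × 2.95% × 85/365 = £370.9726
22 Jun – 31 Dec 2014: 193 days, exemption £119,000 → (£216,000 − £119,000) × 2.95% × 193/365 = £1,513.0671
Total = £2,594.2219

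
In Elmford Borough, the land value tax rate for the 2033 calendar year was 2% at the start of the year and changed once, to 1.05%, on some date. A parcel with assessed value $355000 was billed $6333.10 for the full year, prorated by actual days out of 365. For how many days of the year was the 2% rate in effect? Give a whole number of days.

Let d = days at the first rate; then 365 − d days at the second rate.
$355000 × [2%·d + 1.05%·(365−d)] / 365 = $6333.10
Solving gives d = 282, so the new rate took effect on October 10, 2033.

282 days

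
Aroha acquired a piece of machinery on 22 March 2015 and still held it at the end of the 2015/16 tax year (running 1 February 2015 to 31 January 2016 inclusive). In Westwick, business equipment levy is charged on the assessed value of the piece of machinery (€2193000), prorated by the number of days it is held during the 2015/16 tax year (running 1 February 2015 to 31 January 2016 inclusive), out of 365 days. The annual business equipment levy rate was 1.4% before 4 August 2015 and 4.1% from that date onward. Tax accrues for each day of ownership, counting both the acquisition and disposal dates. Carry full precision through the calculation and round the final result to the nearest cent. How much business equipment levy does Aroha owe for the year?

€55942.53

22 March – 3 August 2015: 135 days at 1.4% → €2193000 × 1.4% × 135/365 = €11355.5342
4 August 2015 – 31 January 2016: 181 days at 4.1% → €2193000 × 4.1% × 181/365 = €44586.9945
Total = €55942.5288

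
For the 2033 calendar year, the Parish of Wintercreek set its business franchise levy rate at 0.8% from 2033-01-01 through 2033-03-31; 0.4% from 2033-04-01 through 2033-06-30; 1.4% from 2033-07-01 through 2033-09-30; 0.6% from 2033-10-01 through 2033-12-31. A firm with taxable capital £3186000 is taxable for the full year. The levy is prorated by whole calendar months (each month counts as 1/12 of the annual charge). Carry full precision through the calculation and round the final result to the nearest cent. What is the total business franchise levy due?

2033-01-01 to 2033-03-31: 3 months at 0.8% → £3186000 × 0.8% × 3/12 = £6372.0000
2033-04-01 to 2033-06-30: 3 months at 0.4% → £3186000 × 0.4% × 3/12 = £3186.0000
2033-07-01 to 2033-09-30: 3 months at 1.4% → £3186000 × 1.4% × 3/12 = £11151.0000
2033-10-01 to 2033-12-31: 3 months at 0.6% → £3186000 × 0.6% × 3/12 = £4779.0000
Total = £25488.0000

£25488.00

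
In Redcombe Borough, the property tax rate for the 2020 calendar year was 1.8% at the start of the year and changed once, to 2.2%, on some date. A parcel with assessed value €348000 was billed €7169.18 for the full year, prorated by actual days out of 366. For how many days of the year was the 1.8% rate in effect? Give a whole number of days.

Let d = days at the first rate; then 366 − d days at the second rate.
€348000 × [1.8%·d + 2.2%·(366−d)] / 366 = €7169.18
Solving gives d = 128, so the new rate took effect on 8 May 2020.

128 days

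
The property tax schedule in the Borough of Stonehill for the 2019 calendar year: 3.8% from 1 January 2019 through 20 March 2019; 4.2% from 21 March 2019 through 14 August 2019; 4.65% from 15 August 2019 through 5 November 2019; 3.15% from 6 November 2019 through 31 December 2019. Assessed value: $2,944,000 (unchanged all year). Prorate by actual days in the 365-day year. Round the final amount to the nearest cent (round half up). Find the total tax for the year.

$119,369.12

1 January – 20 March 2019: 79 days at 3.8% → $2,944,000 × 3.8% × 79/365 = $24,213.3918
21 March – 14 August 2019: 147 days at 4.2% → $2,944,000 × 4.2% × 147/365 = $49,797.9616
15 August – 5 November 2019: 83 days at 4.65% → $2,944,000 × 4.65% × 83/365 = $31,129.7753
6 November – 31 December 2019: 56 days at 3.15% → $2,944,000 × 3.15% × 56/365 = $14,227.9890
Total = $119,369.1178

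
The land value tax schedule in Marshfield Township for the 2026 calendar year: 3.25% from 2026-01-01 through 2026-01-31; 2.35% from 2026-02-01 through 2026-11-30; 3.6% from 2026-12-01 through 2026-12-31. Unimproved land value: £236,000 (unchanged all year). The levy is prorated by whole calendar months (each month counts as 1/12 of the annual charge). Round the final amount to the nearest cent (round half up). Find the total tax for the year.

£5,968.83

2026-01-01 to 2026-01-31: 1 month at 3.25% → £236,000 × 3.25% × 1/12 = £639.1667
2026-02-01 to 2026-11-30: 10 months at 2.35% → £236,000 × 2.35% × 10/12 = £4,621.6667
2026-12-01 to 2026-12-31: 1 month at 3.6% → £236,000 × 3.6% × 1/12 = £708.0000
Total = £5,968.8333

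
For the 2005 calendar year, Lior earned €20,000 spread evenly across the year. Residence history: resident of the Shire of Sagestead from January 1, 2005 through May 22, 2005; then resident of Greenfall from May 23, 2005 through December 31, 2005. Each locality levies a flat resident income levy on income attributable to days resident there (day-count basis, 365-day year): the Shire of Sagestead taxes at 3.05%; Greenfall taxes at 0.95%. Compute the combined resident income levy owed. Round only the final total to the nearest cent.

The Shire of Sagestead, January 1 – May 22, 2005: 142 days → €20,000 × 3.05% × 142/365 = €237.3151
Greenfall, May 23 – December 31, 2005: 223 days → €20,000 × 0.95% × 223/365 = €116.0822
Total = €353.3973

€353.40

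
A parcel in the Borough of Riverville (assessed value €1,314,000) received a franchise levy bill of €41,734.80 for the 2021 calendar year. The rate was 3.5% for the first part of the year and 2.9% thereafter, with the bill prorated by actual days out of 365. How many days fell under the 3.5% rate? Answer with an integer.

Let d = days at the first rate; then 365 − d days at the second rate.
€1,314,000 × [3.5%·d + 2.9%·(365−d)] / 365 = €41,734.80
Solving gives d = 168, so the new rate took effect on 18 June 2021.

168 days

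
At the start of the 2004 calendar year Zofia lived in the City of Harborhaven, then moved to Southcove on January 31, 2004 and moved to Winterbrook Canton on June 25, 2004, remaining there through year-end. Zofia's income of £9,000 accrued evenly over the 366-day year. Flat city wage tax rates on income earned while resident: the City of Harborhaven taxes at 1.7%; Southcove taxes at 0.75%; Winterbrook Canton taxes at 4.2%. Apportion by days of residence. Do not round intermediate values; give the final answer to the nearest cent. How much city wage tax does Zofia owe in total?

£235.70

The City of Harborhaven, January 1 – January 30, 2004: 30 days → £9,000 × 1.7% × 30/366 = £12.5410
Southcove, January 31 – June 24, 2004: 146 days → £9,000 × 0.75% × 146/366 = £26.9262
Winterbrook Canton, June 25 – December 31, 2004: 190 days → £9,000 × 4.2% × 190/366 = £196.2295
Total = £235.6967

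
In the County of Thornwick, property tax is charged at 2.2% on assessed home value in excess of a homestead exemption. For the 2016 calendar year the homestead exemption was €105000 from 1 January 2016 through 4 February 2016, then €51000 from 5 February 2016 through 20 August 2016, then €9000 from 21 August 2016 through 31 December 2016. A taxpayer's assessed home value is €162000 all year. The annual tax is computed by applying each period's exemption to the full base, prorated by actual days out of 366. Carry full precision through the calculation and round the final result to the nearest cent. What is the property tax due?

1 January – 4 February 2016: 35 days, exemption €105000 → (€162000 − €105000) × 2.2% × 35/366 = €119.9180
5 February – 20 August 2016: 198 days, exemption €51000 → (€162000 − €51000) × 2.2% × 198/366 = €1321.0820
21 August – 31 December 2016: 133 days, exemption €9000 → (€162000 − €9000) × 2.2% × 133/366 = €1223.1639
Total = €2664.1639

€2664.16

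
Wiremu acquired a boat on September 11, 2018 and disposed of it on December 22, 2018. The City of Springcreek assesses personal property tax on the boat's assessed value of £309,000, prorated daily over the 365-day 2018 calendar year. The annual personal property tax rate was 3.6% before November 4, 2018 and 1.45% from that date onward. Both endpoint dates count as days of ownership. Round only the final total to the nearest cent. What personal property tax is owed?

September 11 – November 3, 2018: 54 days at 3.6% → £309,000 × 3.6% × 54/365 = £1,645.7425
November 4 – December 22, 2018: 49 days at 1.45% → £309,000 × 1.45% × 49/365 = £601.4918
Total = £2,247.2342

£2,247.23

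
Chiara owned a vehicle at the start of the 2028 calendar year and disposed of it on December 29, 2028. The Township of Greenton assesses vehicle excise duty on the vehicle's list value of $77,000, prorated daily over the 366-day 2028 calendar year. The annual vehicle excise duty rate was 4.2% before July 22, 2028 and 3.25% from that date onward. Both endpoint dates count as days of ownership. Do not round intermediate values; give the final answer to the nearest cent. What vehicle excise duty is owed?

$2,894.55

January 1 – July 21, 2028: 203 days at 4.2% → $77,000 × 4.2% × 203/366 = $1,793.7213
July 22 – December 29, 2028: 161 days at 3.25% → $77,000 × 3.25% × 161/366 = $1,100.8265
Total = $2,894.5478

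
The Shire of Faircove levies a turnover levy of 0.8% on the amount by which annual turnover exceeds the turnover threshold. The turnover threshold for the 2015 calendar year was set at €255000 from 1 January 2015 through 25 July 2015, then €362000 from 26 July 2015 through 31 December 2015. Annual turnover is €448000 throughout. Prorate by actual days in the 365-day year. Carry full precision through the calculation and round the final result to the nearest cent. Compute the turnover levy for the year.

1 January – 25 July 2015: 206 days, exemption €255000 → (€448000 − €255000) × 0.8% × 206/365 = €871.4082
26 July – 31 December 2015: 159 days, exemption €362000 → (€448000 − €362000) × 0.8% × 159/365 = €299.7041
Total = €1171.1123

€1171.11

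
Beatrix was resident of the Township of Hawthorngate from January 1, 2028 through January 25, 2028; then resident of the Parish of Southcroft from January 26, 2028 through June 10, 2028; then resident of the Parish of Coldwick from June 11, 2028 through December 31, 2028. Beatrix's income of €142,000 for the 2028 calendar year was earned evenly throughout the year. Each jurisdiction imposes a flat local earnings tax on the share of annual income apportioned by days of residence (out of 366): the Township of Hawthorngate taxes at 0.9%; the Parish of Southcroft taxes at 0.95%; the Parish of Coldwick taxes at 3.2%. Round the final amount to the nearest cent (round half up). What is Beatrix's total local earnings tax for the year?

€3,124.97

The Township of Hawthorngate, January 1 – January 25, 2028: 25 days → €142,000 × 0.9% × 25/366 = €87.2951
The Parish of Southcroft, January 26 – June 10, 2028: 137 days → €142,000 × 0.95% × 137/366 = €504.9536
The Parish of Coldwick, June 11 – December 31, 2028: 204 days → €142,000 × 3.2% × 204/366 = €2,532.7213
Total = €3,124.9699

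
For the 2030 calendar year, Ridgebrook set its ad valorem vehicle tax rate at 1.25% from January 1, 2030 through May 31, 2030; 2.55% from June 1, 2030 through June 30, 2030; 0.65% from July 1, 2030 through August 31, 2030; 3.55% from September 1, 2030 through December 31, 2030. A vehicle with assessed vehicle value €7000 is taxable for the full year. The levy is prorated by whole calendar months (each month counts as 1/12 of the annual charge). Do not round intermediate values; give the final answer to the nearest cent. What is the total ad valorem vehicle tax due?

January 1 – May 31, 2030: 5 months at 1.25% → €7000 × 1.25% × 5/12 = €36.4583
June 1 – June 30, 2030: 1 month at 2.55% → €7000 × 2.55% × 1/12 = €14.8750
July 1 – August 31, 2030: 2 months at 0.65% → €7000 × 0.65% × 2/12 = €7.5833
September 1 – December 31, 2030: 4 months at 3.55% → €7000 × 3.55% × 4/12 = €82.8333
Total = €141.7500

€141.75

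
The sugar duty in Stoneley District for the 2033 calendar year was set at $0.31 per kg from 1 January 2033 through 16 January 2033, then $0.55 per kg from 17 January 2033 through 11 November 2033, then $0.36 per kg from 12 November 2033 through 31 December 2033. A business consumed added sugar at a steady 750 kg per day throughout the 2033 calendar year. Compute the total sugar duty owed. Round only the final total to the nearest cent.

$140,557.50

1 January – 16 January 2033: 16 days × 750 kg/day = 12,000 kg at $0.31/kg → $3,720.00
17 January – 11 November 2033: 299 days × 750 kg/day = 224,250 kg at $0.55/kg → $123,337.50
12 November – 31 December 2033: 50 days × 750 kg/day = 37,500 kg at $0.36/kg → $13,500.00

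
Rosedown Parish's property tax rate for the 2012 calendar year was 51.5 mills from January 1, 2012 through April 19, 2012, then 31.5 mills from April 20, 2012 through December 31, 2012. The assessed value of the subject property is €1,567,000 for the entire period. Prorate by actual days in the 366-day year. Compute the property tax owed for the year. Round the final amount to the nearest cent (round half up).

€58,779.63

January 1 – April 19, 2012: 110 days at 51.5 mills → €1,567,000 × 5.15% × 110/366 = €24,254.2486
April 20 – December 31, 2012: 256 days at 31.5 mills → €1,567,000 × 3.15% × 256/366 = €34,525.3770
Total = €58,779.6257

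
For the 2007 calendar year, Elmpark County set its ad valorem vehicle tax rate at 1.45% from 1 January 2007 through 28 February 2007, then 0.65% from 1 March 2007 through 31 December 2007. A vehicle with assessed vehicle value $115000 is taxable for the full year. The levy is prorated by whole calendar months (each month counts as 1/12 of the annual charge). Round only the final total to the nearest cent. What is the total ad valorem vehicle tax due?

1 January – 28 February 2007: 2 months at 1.45% → $115000 × 1.45% × 2/12 = $277.9167
1 March – 31 December 2007: 10 months at 0.65% → $115000 × 0.65% × 10/12 = $622.9167
Total = $900.8333

$900.83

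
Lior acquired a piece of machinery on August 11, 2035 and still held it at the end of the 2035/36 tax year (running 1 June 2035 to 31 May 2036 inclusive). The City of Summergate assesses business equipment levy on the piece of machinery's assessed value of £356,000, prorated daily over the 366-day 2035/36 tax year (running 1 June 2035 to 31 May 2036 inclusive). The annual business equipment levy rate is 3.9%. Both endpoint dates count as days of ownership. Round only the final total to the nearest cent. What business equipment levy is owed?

Days held (August 11, 2035 – May 31, 2036): 295 out of 366
Tax = £356,000 × 3.9% × 295/366 = £11,190.6557

£11,190.66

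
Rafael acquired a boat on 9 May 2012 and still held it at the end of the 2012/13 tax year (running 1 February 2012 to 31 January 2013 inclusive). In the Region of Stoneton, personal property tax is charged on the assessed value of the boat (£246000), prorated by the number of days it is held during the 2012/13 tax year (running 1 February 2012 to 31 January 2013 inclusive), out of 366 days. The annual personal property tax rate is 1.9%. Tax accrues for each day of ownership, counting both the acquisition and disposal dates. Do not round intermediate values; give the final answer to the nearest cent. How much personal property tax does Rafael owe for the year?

£3422.49

Days held (9 May 2012 – 31 Jan 2013): 268 out of 366
Tax = £246000 × 1.9% × 268/366 = £3422.4918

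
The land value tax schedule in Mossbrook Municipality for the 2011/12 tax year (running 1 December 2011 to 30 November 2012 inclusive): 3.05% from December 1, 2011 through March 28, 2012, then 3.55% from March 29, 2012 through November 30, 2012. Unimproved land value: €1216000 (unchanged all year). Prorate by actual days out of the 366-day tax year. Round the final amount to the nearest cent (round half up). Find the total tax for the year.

December 1, 2011 – March 28, 2012: 119 days at 3.05% → €1216000 × 3.05% × 119/366 = €12058.6667
March 29 – November 30, 2012: 247 days at 3.55% → €1216000 × 3.55% × 247/366 = €29132.5027
Total = €41191.1694

€41191.17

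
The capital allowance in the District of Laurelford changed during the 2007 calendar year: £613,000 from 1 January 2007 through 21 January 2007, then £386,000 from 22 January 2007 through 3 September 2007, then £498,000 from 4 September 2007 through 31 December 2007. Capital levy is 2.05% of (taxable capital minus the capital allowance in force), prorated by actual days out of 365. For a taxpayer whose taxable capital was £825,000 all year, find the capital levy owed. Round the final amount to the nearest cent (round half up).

£7,983.21

1 January – 21 January 2007: 21 days, exemption £613,000 → (£825,000 − £613,000) × 2.05% × 21/365 = £250.0438
22 January – 3 September 2007: 225 days, exemption £386,000 → (£825,000 − £386,000) × 2.05% × 225/365 = £5,547.6370
4 September – 31 December 2007: 119 days, exemption £498,000 → (£825,000 − £498,000) × 2.05% × 119/365 = £2,185.5247
Total = £7,983.2055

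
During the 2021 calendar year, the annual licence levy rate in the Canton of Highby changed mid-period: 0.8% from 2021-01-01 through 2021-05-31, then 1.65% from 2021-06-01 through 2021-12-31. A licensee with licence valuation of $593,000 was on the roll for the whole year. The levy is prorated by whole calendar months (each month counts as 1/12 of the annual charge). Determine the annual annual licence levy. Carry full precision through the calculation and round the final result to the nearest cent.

2021-01-01 to 2021-05-31: 5 months at 0.8% → $593,000 × 0.8% × 5/12 = $1,976.6667
2021-06-01 to 2021-12-31: 7 months at 1.65% → $593,000 × 1.65% × 7/12 = $5,707.6250
Total = $7,684.2917

$7,684.29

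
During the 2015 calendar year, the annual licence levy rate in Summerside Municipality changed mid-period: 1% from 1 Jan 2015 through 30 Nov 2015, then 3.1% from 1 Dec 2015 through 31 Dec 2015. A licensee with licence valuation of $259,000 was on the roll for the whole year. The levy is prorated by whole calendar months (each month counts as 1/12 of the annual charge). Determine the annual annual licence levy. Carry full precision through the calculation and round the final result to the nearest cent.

1 Jan – 30 Nov 2015: 11 months at 1% → $259,000 × 1% × 11/12 = $2,374.1667
1 Dec – 31 Dec 2015: 1 month at 3.1% → $259,000 × 3.1% × 1/12 = $669.0833
Total = $3,043.2500

$3,043.25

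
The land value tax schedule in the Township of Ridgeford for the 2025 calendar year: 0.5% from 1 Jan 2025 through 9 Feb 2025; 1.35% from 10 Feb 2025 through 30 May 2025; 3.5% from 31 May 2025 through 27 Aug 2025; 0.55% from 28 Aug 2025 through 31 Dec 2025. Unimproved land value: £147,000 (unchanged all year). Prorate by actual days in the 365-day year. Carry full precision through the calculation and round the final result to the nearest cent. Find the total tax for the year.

£2,212.25

1 Jan – 9 Feb 2025: 40 days at 0.5% → £147,000 × 0.5% × 40/365 = £80.5479
10 Feb – 30 May 2025: 110 days at 1.35% → £147,000 × 1.35% × 110/365 = £598.0685
31 May – 27 Aug 2025: 89 days at 3.5% → £147,000 × 3.5% × 89/365 = £1,254.5342
28 Aug – 31 Dec 2025: 126 days at 0.55% → £147,000 × 0.55% × 126/365 = £279.0986
Total = £2,212.2493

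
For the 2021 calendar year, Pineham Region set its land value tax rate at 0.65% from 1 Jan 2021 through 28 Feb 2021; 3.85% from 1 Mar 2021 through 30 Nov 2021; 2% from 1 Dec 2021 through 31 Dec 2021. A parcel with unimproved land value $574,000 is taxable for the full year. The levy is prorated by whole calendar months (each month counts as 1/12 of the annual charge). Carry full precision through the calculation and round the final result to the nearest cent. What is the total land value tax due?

1 Jan – 28 Feb 2021: 2 months at 0.65% → $574,000 × 0.65% × 2/12 = $621.8333
1 Mar – 30 Nov 2021: 9 months at 3.85% → $574,000 × 3.85% × 9/12 = $16,574.2500
1 Dec – 31 Dec 2021: 1 month at 2% → $574,000 × 2% × 1/12 = $956.6667
Total = $18,152.7500

$18,152.75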